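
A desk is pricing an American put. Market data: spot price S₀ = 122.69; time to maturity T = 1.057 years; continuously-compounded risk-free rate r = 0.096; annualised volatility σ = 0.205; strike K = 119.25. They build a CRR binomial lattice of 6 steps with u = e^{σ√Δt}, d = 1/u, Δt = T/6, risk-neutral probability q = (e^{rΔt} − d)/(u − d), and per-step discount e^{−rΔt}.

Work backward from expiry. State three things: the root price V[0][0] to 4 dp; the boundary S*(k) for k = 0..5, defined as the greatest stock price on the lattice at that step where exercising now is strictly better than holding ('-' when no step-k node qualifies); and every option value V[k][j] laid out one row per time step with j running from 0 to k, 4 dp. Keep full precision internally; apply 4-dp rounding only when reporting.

price = 4.8242
boundary = - - 103.2935 94.7775 103.2935 112.5748
tree:
4.8242
8.9351 1.9591
15.9565 4.0619 0.4786
24.4725 8.2032 1.1520 0.0000
32.2865 15.9565 2.7730 0.0000 0.0000
39.4562 24.4725 6.6752 0.0000 0.0000 0.0000
46.0348 32.2865 15.9565 0.0000 0.0000 0.0000 0.0000

params: Δt=0.17617 u=1.08985 d=0.91755 q=0.57749 e^(-rΔt)=0.98323
t_6 payoffs: 46.0348 32.2865 15.9565 0.0000 0.0000 0.0000 0.0000
t_5: node(5,0) S=79.7938 payoff=39.4562 vs cont=37.4564 → 39.4562 [stop]  node(5,1) S=94.7775 payoff=24.4725 vs cont=22.4727 → 24.4725 [stop]  node(5,2) S=112.5748 payoff=6.6752 vs cont=6.6287 → 6.6752 [stop]  node(5,3) S=133.7141 payoff=0.0000 vs cont=0.0000 → 0.0000 [wait]  node(5,4) S=158.8229 payoff=0.0000 vs cont=0.0000 → 0.0000 [wait]  node(5,5) S=188.6467 payoff=0.0000 vs cont=0.0000 → 0.0000 [wait]  ⇒ S*(5)=112.5748
t_4: node(4,0) S=86.9635 payoff=32.2865 vs cont=30.2867 → 32.2865 [stop]  node(4,1) S=103.2935 payoff=15.9565 vs cont=13.9567 → 15.9565 [stop]  node(4,2) S=122.6900 payoff=0.0000 vs cont=2.7730 → 2.7730 [wait]  node(4,3) S=145.7287 payoff=0.0000 vs cont=0.0000 → 0.0000 [wait]  node(4,4) S=173.0937 payoff=0.0000 vs cont=0.0000 → 0.0000 [wait]  ⇒ S*(4)=103.2935
t_3: node(3,0) S=94.7775 payoff=24.4725 vs cont=22.4727 → 24.4725 [stop]  node(3,1) S=112.5748 payoff=6.6752 vs cont=8.2032 → 8.2032 [wait]  node(3,2) S=133.7141 payoff=0.0000 vs cont=1.1520 → 1.1520 [wait]  node(3,3) S=158.8229 payoff=0.0000 vs cont=0.0000 → 0.0000 [wait]  ⇒ S*(3)=94.7775
t_2: node(2,0) S=103.2935 payoff=15.9565 vs cont=14.8243 → 15.9565 [stop]  node(2,1) S=122.6900 payoff=0.0000 vs cont=4.0619 → 4.0619 [wait]  node(2,2) S=145.7287 payoff=0.0000 vs cont=0.4786 → 0.4786 [wait]  ⇒ S*(2)=103.2935
t_1: node(1,0) S=112.5748 payoff=6.6752 vs cont=8.9351 → 8.9351 [wait]  node(1,1) S=133.7141 payoff=0.0000 vs cont=1.9591 → 1.9591 [wait]  ⇒ S*(1)=-
t_0: node(0,0) S=122.6900 payoff=0.0000 vs cont=4.8242 → 4.8242 [wait]  ⇒ S*(0)=-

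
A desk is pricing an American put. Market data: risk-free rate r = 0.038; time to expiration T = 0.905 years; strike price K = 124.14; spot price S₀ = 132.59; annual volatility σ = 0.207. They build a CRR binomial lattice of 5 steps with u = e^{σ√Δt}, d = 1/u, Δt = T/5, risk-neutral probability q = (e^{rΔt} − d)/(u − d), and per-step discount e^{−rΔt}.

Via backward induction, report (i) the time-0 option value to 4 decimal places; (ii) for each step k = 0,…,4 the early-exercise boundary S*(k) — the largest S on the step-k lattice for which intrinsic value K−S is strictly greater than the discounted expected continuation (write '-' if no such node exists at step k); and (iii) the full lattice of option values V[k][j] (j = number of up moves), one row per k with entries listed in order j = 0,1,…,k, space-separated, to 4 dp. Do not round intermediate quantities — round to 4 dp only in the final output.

params: Δt=0.18100 u=1.09206 d=0.91570 q=0.51713 e^(-rΔt)=0.99315
t_5 payoffs: 38.7755 22.3346 2.7273 0.0000 0.0000 0.0000
t_4: node(4,0) S=93.2232 payoff=30.9168 vs cont=30.0659 → 30.9168 [stop]  node(4,1) S=111.1776 payoff=12.9624 vs cont=12.1115 → 12.9624 [stop]  node(4,2) S=132.5900 payoff=0.0000 vs cont=1.3079 → 1.3079 [wait]  node(4,3) S=158.1263 payoff=0.0000 vs cont=0.0000 → 0.0000 [wait]  node(4,4) S=188.5808 payoff=0.0000 vs cont=0.0000 → 0.0000 [wait]  ⇒ S*(4)=111.1776
t_3: node(3,0) S=101.8054 payoff=22.3346 vs cont=21.4837 → 22.3346 [stop]  node(3,1) S=121.4127 payoff=2.7273 vs cont=6.8879 → 6.8879 [wait]  node(3,2) S=144.7963 payoff=0.0000 vs cont=0.6272 → 0.6272 [wait]  node(3,3) S=172.6835 payoff=0.0000 vs cont=0.0000 → 0.0000 [wait]  ⇒ S*(3)=101.8054
t_2: node(2,0) S=111.1776 payoff=12.9624 vs cont=14.2483 → 14.2483 [wait]  node(2,1) S=132.5900 payoff=0.0000 vs cont=3.6253 → 3.6253 [wait]  node(2,2) S=158.1263 payoff=0.0000 vs cont=0.3008 → 0.3008 [wait]  ⇒ S*(2)=-
t_1: node(1,0) S=121.4127 payoff=2.7273 vs cont=8.6948 → 8.6948 [wait]  node(1,1) S=144.7963 payoff=0.0000 vs cont=1.8930 → 1.8930 [wait]  ⇒ S*(1)=-
t_0: node(0,0) S=132.5900 payoff=0.0000 vs cont=5.1419 → 5.1419 [wait]  ⇒ S*(0)=-

price = 5.1419
boundary = - - - 101.8054 111.1776
tree:
5.1419
8.6948 1.8930
14.2483 3.6253 0.3008
22.3346 6.8879 0.6272 0.0000
30.9168 12.9624 1.3079 0.0000 0.0000
38.7755 22.3346 2.7273 0.0000 0.0000 0.0000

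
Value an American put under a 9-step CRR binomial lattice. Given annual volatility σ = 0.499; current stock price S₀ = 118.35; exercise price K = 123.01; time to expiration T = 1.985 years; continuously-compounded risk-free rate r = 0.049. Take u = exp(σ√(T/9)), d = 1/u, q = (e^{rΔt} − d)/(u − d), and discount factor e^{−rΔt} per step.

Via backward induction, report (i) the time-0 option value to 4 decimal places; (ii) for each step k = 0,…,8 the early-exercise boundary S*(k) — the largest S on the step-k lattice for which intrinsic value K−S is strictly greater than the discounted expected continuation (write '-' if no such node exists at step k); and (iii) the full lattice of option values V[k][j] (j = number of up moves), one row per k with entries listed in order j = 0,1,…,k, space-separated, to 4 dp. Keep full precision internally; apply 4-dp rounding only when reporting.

price = 30.5918
boundary = - - - 58.5924 46.3517 58.5924 46.3517 58.5924 74.0657
tree:
30.5918
40.3407 20.0749
51.7469 28.1424 11.2495
64.4176 38.3585 17.0300 4.8524
76.6583 50.6218 25.1264 8.1001 1.2242
86.3418 64.4176 35.9109 13.2887 2.3115 0.0000
94.0022 76.6583 49.3177 21.3039 4.3647 0.0000 0.0000
100.0623 86.3418 64.4176 33.0738 8.2415 0.0000 0.0000 0.0000
104.8564 94.0022 76.6583 48.9443 15.5620 0.0000 0.0000 0.0000 0.0000
108.6489 100.0623 86.3418 64.4176 29.3848 0.0000 0.0000 0.0000 0.0000 0.0000

Δt=0.22056, u=1.26408, d=0.79109, q=0.46465, disc=e^(-rΔt)=0.98925
k=9 terminal: V=max(K-S,0) → 108.6489 100.0623 86.3418 64.4176 29.3848 0.0000 0.0000 0.0000 0.0000 0.0000
k=8: j=0 S=18.1536 intr=104.8564 cont=103.5341 V=104.8564[EX]; j=1 S=29.0078 intr=94.0022 cont=92.6800 V=94.0022[EX]; j=2 S=46.3517 intr=76.6583 cont=75.3361 V=76.6583[EX]; j=3 S=74.0657 intr=48.9443 cont=47.6221 V=48.9443[EX]; j=4 S=118.3500 intr=4.6600 cont=15.5620 V=15.5620[hold]; j=5 S=189.1122 intr=0.0000 cont=0.0000 V=0.0000[hold]; j=6 S=302.1836 intr=0.0000 cont=0.0000 V=0.0000[hold]; j=7 S=482.8610 intr=0.0000 cont=0.0000 V=0.0000[hold]; j=8 S=771.5666 intr=0.0000 cont=0.0000 V=0.0000[hold]  S*(8)=74.0657
k=7: j=0 S=22.9477 intr=100.0623 cont=98.7401 V=100.0623[EX]; j=1 S=36.6682 intr=86.3418 cont=85.0195 V=86.3418[EX]; j=2 S=58.5924 intr=64.4176 cont=63.0954 V=64.4176[EX]; j=3 S=93.6252 intr=29.3848 cont=33.0738 V=33.0738[hold]; j=4 S=149.6042 intr=0.0000 cont=8.2415 V=8.2415[hold]; j=5 S=239.0535 intr=0.0000 cont=0.0000 V=0.0000[hold]; j=6 S=381.9852 intr=0.0000 cont=0.0000 V=0.0000[hold]; j=7 S=610.3764 intr=0.0000 cont=0.0000 V=0.0000[hold]  S*(7)=58.5924
k=6: j=0 S=29.0078 intr=94.0022 cont=92.6800 V=94.0022[EX]; j=1 S=46.3517 intr=76.6583 cont=75.3361 V=76.6583[EX]; j=2 S=74.0657 intr=48.9443 cont=49.3177 V=49.3177[hold]; j=3 S=118.3500 intr=4.6600 cont=21.3039 V=21.3039[hold]; j=4 S=189.1122 intr=0.0000 cont=4.3647 V=4.3647[hold]; j=5 S=302.1836 intr=0.0000 cont=0.0000 V=0.0000[hold]; j=6 S=482.8610 intr=0.0000 cont=0.0000 V=0.0000[hold]  S*(6)=46.3517
k=5: j=0 S=36.6682 intr=86.3418 cont=85.0195 V=86.3418[EX]; j=1 S=58.5924 intr=64.4176 cont=63.2670 V=64.4176[EX]; j=2 S=93.6252 intr=29.3848 cont=35.9109 V=35.9109[hold]; j=3 S=149.6042 intr=0.0000 cont=13.2887 V=13.2887[hold]; j=4 S=239.0535 intr=0.0000 cont=2.3115 V=2.3115[hold]; j=5 S=381.9852 intr=0.0000 cont=0.0000 V=0.0000[hold]  S*(5)=58.5924
k=4: j=0 S=46.3517 intr=76.6583 cont=75.3361 V=76.6583[EX]; j=1 S=74.0657 intr=48.9443 cont=50.6218 V=50.6218[hold]; j=2 S=118.3500 intr=4.6600 cont=25.1264 V=25.1264[hold]; j=3 S=189.1122 intr=0.0000 cont=8.1001 V=8.1001[hold]; j=4 S=302.1836 intr=0.0000 cont=1.2242 V=1.2242[hold]  S*(4)=46.3517
k=3: j=0 S=58.5924 intr=64.4176 cont=63.8664 V=64.4176[EX]; j=1 S=93.6252 intr=29.3848 cont=38.3585 V=38.3585[hold]; j=2 S=149.6042 intr=0.0000 cont=17.0300 V=17.0300[hold]; j=3 S=239.0535 intr=0.0000 cont=4.8524 V=4.8524[hold]  S*(3)=58.5924
k=2: j=0 S=74.0657 intr=48.9443 cont=51.7469 V=51.7469[hold]; j=1 S=118.3500 intr=4.6600 cont=28.1424 V=28.1424[hold]; j=2 S=189.1122 intr=0.0000 cont=11.2495 V=11.2495[hold]  S*(2)=-
k=1: j=0 S=93.6252 intr=29.3848 cont=40.3407 V=40.3407[hold]; j=1 S=149.6042 intr=0.0000 cont=20.0749 V=20.0749[hold]  S*(1)=-
k=0: j=0 S=118.3500 intr=4.6600 cont=30.5918 V=30.5918[hold]  S*(0)=-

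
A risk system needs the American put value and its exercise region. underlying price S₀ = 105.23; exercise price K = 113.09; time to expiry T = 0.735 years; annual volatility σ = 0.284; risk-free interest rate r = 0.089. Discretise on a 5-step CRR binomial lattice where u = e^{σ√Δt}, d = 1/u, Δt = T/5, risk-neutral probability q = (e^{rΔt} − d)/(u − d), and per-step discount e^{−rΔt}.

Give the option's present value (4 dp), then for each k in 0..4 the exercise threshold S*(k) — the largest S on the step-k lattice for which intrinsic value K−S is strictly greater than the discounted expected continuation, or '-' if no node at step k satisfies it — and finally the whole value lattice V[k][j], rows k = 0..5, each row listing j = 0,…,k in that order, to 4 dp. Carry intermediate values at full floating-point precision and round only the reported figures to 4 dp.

Δt=0.14700  u=1.11504  d=0.89683  q=0.53316  discount=0.98700
step 5 (expiry): payoffs max(K−S,0) = 52.0388 37.1847 18.7164 0.0000 0.0000 0.0000
step 4: (k=4,j=0): S=68.0743, (K−S)⁺=45.0157, hold=43.5458 ⇒ V=45.0157 exercise | (k=4,j=1): S=84.6372, (K−S)⁺=28.4528, hold=26.9829 ⇒ V=28.4528 exercise | (k=4,j=2): S=105.2300, (K−S)⁺=7.8600, hold=8.6241 ⇒ V=8.6241 continue | (k=4,j=3): S=130.8332, (K−S)⁺=0.0000, hold=0.0000 ⇒ V=0.0000 continue | (k=4,j=4): S=162.6657, (K−S)⁺=0.0000, hold=0.0000 ⇒ V=0.0000 continue  boundary S*=84.6372
step 3: (k=3,j=0): S=75.9053, (K−S)⁺=37.1847, hold=35.7148 ⇒ V=37.1847 exercise | (k=3,j=1): S=94.3736, (K−S)⁺=18.7164, hold=17.6486 ⇒ V=18.7164 exercise | (k=3,j=2): S=117.3353, (K−S)⁺=0.0000, hold=3.9738 ⇒ V=3.9738 continue | (k=3,j=3): S=145.8838, (K−S)⁺=0.0000, hold=0.0000 ⇒ V=0.0000 continue  boundary S*=94.3736
step 2: (k=2,j=0): S=84.6372, (K−S)⁺=28.4528, hold=26.9829 ⇒ V=28.4528 exercise | (k=2,j=1): S=105.2300, (K−S)⁺=7.8600, hold=10.7152 ⇒ V=10.7152 continue | (k=2,j=2): S=130.8332, (K−S)⁺=0.0000, hold=1.8310 ⇒ V=1.8310 continue  boundary S*=84.6372
step 1: (k=1,j=0): S=94.3736, (K−S)⁺=18.7164, hold=18.7490 ⇒ V=18.7490 continue | (k=1,j=1): S=117.3353, (K−S)⁺=0.0000, hold=5.9008 ⇒ V=5.9008 continue  boundary S*=-
step 0: (k=0,j=0): S=105.2300, (K−S)⁺=7.8600, hold=11.7442 ⇒ V=11.7442 continue  boundary S*=-

price = 11.7442
boundary = - - 84.6372 94.3736 84.6372
tree:
11.7442
18.7490 5.9008
28.4528 10.7152 1.8310
37.1847 18.7164 3.9738 0.0000
45.0157 28.4528 8.6241 0.0000 0.0000
52.0388 37.1847 18.7164 0.0000 0.0000 0.0000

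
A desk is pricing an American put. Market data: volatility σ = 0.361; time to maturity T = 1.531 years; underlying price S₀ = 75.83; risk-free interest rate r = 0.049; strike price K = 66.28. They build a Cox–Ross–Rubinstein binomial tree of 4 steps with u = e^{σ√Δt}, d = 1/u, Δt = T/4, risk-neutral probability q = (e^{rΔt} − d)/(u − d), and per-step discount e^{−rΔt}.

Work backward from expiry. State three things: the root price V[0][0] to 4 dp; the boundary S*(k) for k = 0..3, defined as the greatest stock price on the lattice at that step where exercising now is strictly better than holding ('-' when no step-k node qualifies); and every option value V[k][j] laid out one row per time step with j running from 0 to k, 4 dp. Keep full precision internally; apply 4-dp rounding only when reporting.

params: Δt=0.38275 u=1.25024 d=0.79984 q=0.48643 e^(-rΔt)=0.98142
t_4 payoffs: 35.2443 17.7678 0.0000 0.0000 0.0000
t_3: node(3,0) S=38.8022 payoff=27.4778 vs cont=26.2463 → 27.4778 [stop]  node(3,1) S=60.6521 payoff=5.6279 vs cont=8.9555 → 8.9555 [wait]  node(3,2) S=94.8060 payoff=0.0000 vs cont=0.0000 → 0.0000 [wait]  node(3,3) S=148.1924 payoff=0.0000 vs cont=0.0000 → 0.0000 [wait]  ⇒ S*(3)=38.8022
t_2: node(2,0) S=48.5122 payoff=17.7678 vs cont=18.1249 → 18.1249 [wait]  node(2,1) S=75.8300 payoff=0.0000 vs cont=4.5138 → 4.5138 [wait]  node(2,2) S=118.5307 payoff=0.0000 vs cont=0.0000 → 0.0000 [wait]  ⇒ S*(2)=-
t_1: node(1,0) S=60.6521 payoff=5.6279 vs cont=11.2903 → 11.2903 [wait]  node(1,1) S=94.8060 payoff=0.0000 vs cont=2.2751 → 2.2751 [wait]  ⇒ S*(1)=-
t_0: node(0,0) S=75.8300 payoff=0.0000 vs cont=6.7767 → 6.7767 [wait]  ⇒ S*(0)=-

price = 6.7767
boundary = - - - 38.8022
tree:
6.7767
11.2903 2.2751
18.1249 4.5138 0.0000
27.4778 8.9555 0.0000 0.0000
35.2443 17.7678 0.0000 0.0000 0.0000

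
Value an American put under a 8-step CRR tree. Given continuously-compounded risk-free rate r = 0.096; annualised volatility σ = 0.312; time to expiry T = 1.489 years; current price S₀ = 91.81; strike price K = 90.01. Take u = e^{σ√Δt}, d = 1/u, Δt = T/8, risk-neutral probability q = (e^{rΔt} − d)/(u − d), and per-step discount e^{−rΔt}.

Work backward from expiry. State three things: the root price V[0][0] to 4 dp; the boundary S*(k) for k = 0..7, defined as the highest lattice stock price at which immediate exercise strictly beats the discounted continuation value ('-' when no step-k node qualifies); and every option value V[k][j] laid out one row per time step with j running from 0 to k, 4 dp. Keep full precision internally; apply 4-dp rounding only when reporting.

Δt=0.18613, u=1.14408, d=0.87406, q=0.53317, disc=e^(-rΔt)=0.98229
k=8 terminal: V=max(K-S,0) → 58.7327 49.0703 36.4230 19.8686 0.0000 0.0000 0.0000 0.0000 0.0000
k=7: j=0 S=35.7838 intr=54.2262 cont=52.6322 V=54.2262[EX]; j=1 S=46.8384 intr=43.1716 cont=41.5776 V=43.1716[EX]; j=2 S=61.3080 intr=28.7020 cont=27.1080 V=28.7020[EX]; j=3 S=80.2477 intr=9.7623 cont=9.1110 V=9.7623[EX]; j=4 S=105.0383 intr=0.0000 cont=0.0000 V=0.0000[hold]; j=5 S=137.4874 intr=0.0000 cont=0.0000 V=0.0000[hold]; j=6 S=179.9609 intr=0.0000 cont=0.0000 V=0.0000[hold]; j=7 S=235.5556 intr=0.0000 cont=0.0000 V=0.0000[hold]  S*(7)=80.2477
k=6: j=0 S=40.9397 intr=49.0703 cont=47.4763 V=49.0703[EX]; j=1 S=53.5870 intr=36.4230 cont=34.8290 V=36.4230[EX]; j=2 S=70.1414 intr=19.8686 cont=18.2745 V=19.8686[EX]; j=3 S=91.8100 intr=0.0000 cont=4.4767 V=4.4767[hold]; j=4 S=120.1725 intr=0.0000 cont=0.0000 V=0.0000[hold]; j=5 S=157.2970 intr=0.0000 cont=0.0000 V=0.0000[hold]; j=6 S=205.8903 intr=0.0000 cont=0.0000 V=0.0000[hold]  S*(6)=70.1414
k=5: j=0 S=46.8384 intr=43.1716 cont=41.5776 V=43.1716[EX]; j=1 S=61.3080 intr=28.7020 cont=27.1080 V=28.7020[EX]; j=2 S=80.2477 intr=9.7623 cont=11.4556 V=11.4556[hold]; j=3 S=105.0383 intr=0.0000 cont=2.0528 V=2.0528[hold]; j=4 S=137.4874 intr=0.0000 cont=0.0000 V=0.0000[hold]; j=5 S=179.9609 intr=0.0000 cont=0.0000 V=0.0000[hold]  S*(5)=61.3080
k=4: j=0 S=53.5870 intr=36.4230 cont=34.8290 V=36.4230[EX]; j=1 S=70.1414 intr=19.8686 cont=19.1613 V=19.8686[EX]; j=2 S=91.8100 intr=0.0000 cont=6.3283 V=6.3283[hold]; j=3 S=120.1725 intr=0.0000 cont=0.9414 V=0.9414[hold]; j=4 S=157.2970 intr=0.0000 cont=0.0000 V=0.0000[hold]  S*(4)=70.1414
k=3: j=0 S=61.3080 intr=28.7020 cont=27.1080 V=28.7020[EX]; j=1 S=80.2477 intr=9.7623 cont=12.4253 V=12.4253[hold]; j=2 S=105.0383 intr=0.0000 cont=3.3949 V=3.3949[hold]; j=3 S=137.4874 intr=0.0000 cont=0.4317 V=0.4317[hold]  S*(3)=61.3080
k=2: j=0 S=70.1414 intr=19.8686 cont=19.6692 V=19.8686[EX]; j=1 S=91.8100 intr=0.0000 cont=7.4758 V=7.4758[hold]; j=2 S=120.1725 intr=0.0000 cont=1.7829 V=1.7829[hold]  S*(2)=70.1414
k=1: j=0 S=80.2477 intr=9.7623 cont=13.0263 V=13.0263[hold]; j=1 S=105.0383 intr=0.0000 cont=4.3619 V=4.3619[hold]  S*(1)=-
k=0: j=0 S=91.8100 intr=0.0000 cont=8.2579 V=8.2579[hold]  S*(0)=-

price = 8.2579
boundary = - - 70.1414 61.3080 70.1414 61.3080 70.1414 80.2477
tree:
8.2579
13.0263 4.3619
19.8686 7.4758 1.7829
28.7020 12.4253 3.3949 0.4317
36.4230 19.8686 6.3283 0.9414 0.0000
43.1716 28.7020 11.4556 2.0528 0.0000 0.0000
49.0703 36.4230 19.8686 4.4767 0.0000 0.0000 0.0000
54.2262 43.1716 28.7020 9.7623 0.0000 0.0000 0.0000 0.0000
58.7327 49.0703 36.4230 19.8686 0.0000 0.0000 0.0000 0.0000 0.0000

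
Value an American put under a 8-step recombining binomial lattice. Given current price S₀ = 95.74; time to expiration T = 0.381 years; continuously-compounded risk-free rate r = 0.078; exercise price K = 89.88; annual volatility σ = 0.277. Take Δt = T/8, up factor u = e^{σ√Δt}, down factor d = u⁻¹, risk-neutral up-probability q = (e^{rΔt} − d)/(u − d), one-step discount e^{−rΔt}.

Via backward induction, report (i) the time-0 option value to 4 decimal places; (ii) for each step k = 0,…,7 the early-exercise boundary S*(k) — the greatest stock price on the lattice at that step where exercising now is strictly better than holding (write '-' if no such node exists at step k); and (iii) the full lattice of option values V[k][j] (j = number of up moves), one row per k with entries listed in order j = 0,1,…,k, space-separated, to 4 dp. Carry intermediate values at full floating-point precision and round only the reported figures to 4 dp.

params: Δt=0.04763 u=1.06231 d=0.94134 q=0.51566 e^(-rΔt)=0.99629
t_8 payoffs: 30.8506 23.2646 14.7037 5.0426 0.0000 0.0000 0.0000 0.0000 0.0000
t_7: node(7,0) S=62.7078 payoff=27.1722 vs cont=26.8390 → 27.1722 [stop]  node(7,1) S=70.7665 payoff=19.1135 vs cont=18.7803 → 19.1135 [stop]  node(7,2) S=79.8609 payoff=10.0191 vs cont=9.6859 → 10.0191 [stop]  node(7,3) S=90.1240 payoff=0.0000 vs cont=2.4333 → 2.4333 [wait]  node(7,4) S=101.7060 payoff=0.0000 vs cont=0.0000 → 0.0000 [wait]  node(7,5) S=114.7765 payoff=0.0000 vs cont=0.0000 → 0.0000 [wait]  node(7,6) S=129.5267 payoff=0.0000 vs cont=0.0000 → 0.0000 [wait]  node(7,7) S=146.1725 payoff=0.0000 vs cont=0.0000 → 0.0000 [wait]  ⇒ S*(7)=79.8609
t_6: node(6,0) S=66.6154 payoff=23.2646 vs cont=22.9314 → 23.2646 [stop]  node(6,1) S=75.1763 payoff=14.7037 vs cont=14.3705 → 14.7037 [stop]  node(6,2) S=84.8374 payoff=5.0426 vs cont=6.0848 → 6.0848 [wait]  node(6,3) S=95.7400 payoff=0.0000 vs cont=1.1742 → 1.1742 [wait]  node(6,4) S=108.0438 payoff=0.0000 vs cont=0.0000 → 0.0000 [wait]  node(6,5) S=121.9287 payoff=0.0000 vs cont=0.0000 → 0.0000 [wait]  node(6,6) S=137.5981 payoff=0.0000 vs cont=0.0000 → 0.0000 [wait]  ⇒ S*(6)=75.1763
t_5: node(5,0) S=70.7665 payoff=19.1135 vs cont=18.7803 → 19.1135 [stop]  node(5,1) S=79.8609 payoff=10.0191 vs cont=10.2213 → 10.2213 [wait]  node(5,2) S=90.1240 payoff=0.0000 vs cont=3.5395 → 3.5395 [wait]  node(5,3) S=101.7060 payoff=0.0000 vs cont=0.5666 → 0.5666 [wait]  node(5,4) S=114.7765 payoff=0.0000 vs cont=0.0000 → 0.0000 [wait]  node(5,5) S=129.5267 payoff=0.0000 vs cont=0.0000 → 0.0000 [wait]  ⇒ S*(5)=70.7665
t_4: node(4,0) S=75.1763 payoff=14.7037 vs cont=14.4743 → 14.7037 [stop]  node(4,1) S=84.8374 payoff=5.0426 vs cont=6.7506 → 6.7506 [wait]  node(4,2) S=95.7400 payoff=0.0000 vs cont=1.9990 → 1.9990 [wait]  node(4,3) S=108.0438 payoff=0.0000 vs cont=0.2734 → 0.2734 [wait]  node(4,4) S=121.9287 payoff=0.0000 vs cont=0.0000 → 0.0000 [wait]  ⇒ S*(4)=75.1763
t_3: node(3,0) S=79.8609 payoff=10.0191 vs cont=10.5634 → 10.5634 [wait]  node(3,1) S=90.1240 payoff=0.0000 vs cont=4.2845 → 4.2845 [wait]  node(3,2) S=101.7060 payoff=0.0000 vs cont=1.1051 → 1.1051 [wait]  node(3,3) S=114.7765 payoff=0.0000 vs cont=0.1319 → 0.1319 [wait]  ⇒ S*(3)=-
t_2: node(2,0) S=84.8374 payoff=5.0426 vs cont=7.2985 → 7.2985 [wait]  node(2,1) S=95.7400 payoff=0.0000 vs cont=2.6352 → 2.6352 [wait]  node(2,2) S=108.0438 payoff=0.0000 vs cont=0.6010 → 0.6010 [wait]  ⇒ S*(2)=-
t_1: node(1,0) S=90.1240 payoff=0.0000 vs cont=4.8757 → 4.8757 [wait]  node(1,1) S=101.7060 payoff=0.0000 vs cont=1.5804 → 1.5804 [wait]  ⇒ S*(1)=-
t_0: node(0,0) S=95.7400 payoff=0.0000 vs cont=3.1647 → 3.1647 [wait]  ⇒ S*(0)=-

price = 3.1647
boundary = - - - - 75.1763 70.7665 75.1763 79.8609
tree:
3.1647
4.8757 1.5804
7.2985 2.6352 0.6010
10.5634 4.2845 1.1051 0.1319
14.7037 6.7506 1.9990 0.2734 0.0000
19.1135 10.2213 3.5395 0.5666 0.0000 0.0000
23.2646 14.7037 6.0848 1.1742 0.0000 0.0000 0.0000
27.1722 19.1135 10.0191 2.4333 0.0000 0.0000 0.0000 0.0000
30.8506 23.2646 14.7037 5.0426 0.0000 0.0000 0.0000 0.0000 0.0000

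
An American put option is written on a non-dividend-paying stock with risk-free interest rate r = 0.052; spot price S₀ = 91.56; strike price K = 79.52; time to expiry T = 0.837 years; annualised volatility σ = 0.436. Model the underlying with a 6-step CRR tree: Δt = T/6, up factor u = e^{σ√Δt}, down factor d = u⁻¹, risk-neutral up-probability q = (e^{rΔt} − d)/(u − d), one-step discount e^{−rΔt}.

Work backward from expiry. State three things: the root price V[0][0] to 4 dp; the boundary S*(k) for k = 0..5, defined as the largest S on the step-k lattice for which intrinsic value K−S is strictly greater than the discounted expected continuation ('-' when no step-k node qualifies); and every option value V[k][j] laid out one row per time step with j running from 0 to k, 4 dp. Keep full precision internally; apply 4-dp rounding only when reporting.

params: Δt=0.13950 u=1.17685 d=0.84972 q=0.48163 e^(-rΔt)=0.99277
t_6 payoffs: 45.0556 31.7873 13.4110 0.0000 0.0000 0.0000 0.0000
t_5: node(5,0) S=40.5595 payoff=38.9605 vs cont=38.3857 → 38.9605 [stop]  node(5,1) S=56.1744 payoff=23.3456 vs cont=22.7709 → 23.3456 [stop]  node(5,2) S=77.8007 payoff=1.7193 vs cont=6.9016 → 6.9016 [wait]  node(5,3) S=107.7527 payoff=0.0000 vs cont=0.0000 → 0.0000 [wait]  node(5,4) S=149.2359 payoff=0.0000 vs cont=0.0000 → 0.0000 [wait]  node(5,5) S=206.6896 payoff=0.0000 vs cont=0.0000 → 0.0000 [wait]  ⇒ S*(5)=56.1744
t_4: node(4,0) S=47.7327 payoff=31.7873 vs cont=31.2126 → 31.7873 [stop]  node(4,1) S=66.1090 payoff=13.4110 vs cont=15.3141 → 15.3141 [wait]  node(4,2) S=91.5600 payoff=0.0000 vs cont=3.5517 → 3.5517 [wait]  node(4,3) S=126.8092 payoff=0.0000 vs cont=0.0000 → 0.0000 [wait]  node(4,4) S=175.6289 payoff=0.0000 vs cont=0.0000 → 0.0000 [wait]  ⇒ S*(4)=47.7327
t_3: node(3,0) S=56.1744 payoff=23.3456 vs cont=23.6809 → 23.6809 [wait]  node(3,1) S=77.8007 payoff=1.7193 vs cont=9.5792 → 9.5792 [wait]  node(3,2) S=107.7527 payoff=0.0000 vs cont=1.8278 → 1.8278 [wait]  node(3,3) S=149.2359 payoff=0.0000 vs cont=0.0000 → 0.0000 [wait]  ⇒ S*(3)=-
t_2: node(2,0) S=66.1090 payoff=13.4110 vs cont=16.7670 → 16.7670 [wait]  node(2,1) S=91.5600 payoff=0.0000 vs cont=5.8036 → 5.8036 [wait]  node(2,2) S=126.8092 payoff=0.0000 vs cont=0.9406 → 0.9406 [wait]  ⇒ S*(2)=-
t_1: node(1,0) S=77.8007 payoff=1.7193 vs cont=11.4036 → 11.4036 [wait]  node(1,1) S=107.7527 payoff=0.0000 vs cont=3.4364 → 3.4364 [wait]  ⇒ S*(1)=-
t_0: node(0,0) S=91.5600 payoff=0.0000 vs cont=7.5116 → 7.5116 [wait]  ⇒ S*(0)=-

price = 7.5116
boundary = - - - - 47.7327 56.1744
tree:
7.5116
11.4036 3.4364
16.7670 5.8036 0.9406
23.6809 9.5792 1.8278 0.0000
31.7873 15.3141 3.5517 0.0000 0.0000
38.9605 23.3456 6.9016 0.0000 0.0000 0.0000
45.0556 31.7873 13.4110 0.0000 0.0000 0.0000 0.0000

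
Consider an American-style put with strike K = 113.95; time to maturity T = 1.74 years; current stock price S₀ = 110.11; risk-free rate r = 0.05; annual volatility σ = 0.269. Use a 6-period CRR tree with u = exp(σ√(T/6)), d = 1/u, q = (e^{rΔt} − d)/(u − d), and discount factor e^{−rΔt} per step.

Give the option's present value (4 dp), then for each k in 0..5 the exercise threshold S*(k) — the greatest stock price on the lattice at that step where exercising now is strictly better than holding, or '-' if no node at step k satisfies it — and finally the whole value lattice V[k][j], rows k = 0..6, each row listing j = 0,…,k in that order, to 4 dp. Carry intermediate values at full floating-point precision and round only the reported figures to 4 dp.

Δt=0.29000, u=1.15588, d=0.86514, q=0.51408, disc=e^(-rΔt)=0.98560
k=6 terminal: V=max(K-S,0) → 67.7807 52.2653 31.5358 3.8400 0.0000 0.0000 0.0000
k=5: j=0 S=53.3661 intr=60.5839 cont=58.9436 V=60.5839[EX]; j=1 S=71.3001 intr=42.6499 cont=41.0096 V=42.6499[EX]; j=2 S=95.2609 intr=18.6891 cont=17.0488 V=18.6891[EX]; j=3 S=127.2738 intr=0.0000 cont=1.8391 V=1.8391[hold]; j=4 S=170.0449 intr=0.0000 cont=0.0000 V=0.0000[hold]; j=5 S=227.1895 intr=0.0000 cont=0.0000 V=0.0000[hold]  S*(5)=95.2609
k=4: j=0 S=61.6847 intr=52.2653 cont=50.6249 V=52.2653[EX]; j=1 S=82.4142 intr=31.5358 cont=29.8954 V=31.5358[EX]; j=2 S=110.1100 intr=3.8400 cont=9.8824 V=9.8824[hold]; j=3 S=147.1131 intr=0.0000 cont=0.8808 V=0.8808[hold]; j=4 S=196.5513 intr=0.0000 cont=0.0000 V=0.0000[hold]  S*(4)=82.4142
k=3: j=0 S=71.3001 intr=42.6499 cont=41.0096 V=42.6499[EX]; j=1 S=95.2609 intr=18.6891 cont=20.1104 V=20.1104[hold]; j=2 S=127.2738 intr=0.0000 cont=5.1792 V=5.1792[hold]; j=3 S=170.0449 intr=0.0000 cont=0.4218 V=0.4218[hold]  S*(3)=71.3001
k=2: j=0 S=82.4142 intr=31.5358 cont=30.6156 V=31.5358[EX]; j=1 S=110.1100 intr=3.8400 cont=12.2555 V=12.2555[hold]; j=2 S=147.1131 intr=0.0000 cont=2.6941 V=2.6941[hold]  S*(2)=82.4142
k=1: j=0 S=95.2609 intr=18.6891 cont=21.3128 V=21.3128[hold]; j=1 S=127.2738 intr=0.0000 cont=7.2345 V=7.2345[hold]  S*(1)=-
k=0: j=0 S=110.1100 intr=3.8400 cont=13.8727 V=13.8727[hold]  S*(0)=-

price = 13.8727
boundary = - - 82.4142 71.3001 82.4142 95.2609
tree:
13.8727
21.3128 7.2345
31.5358 12.2555 2.6941
42.6499 20.1104 5.1792 0.4218
52.2653 31.5358 9.8824 0.8808 0.0000
60.5839 42.6499 18.6891 1.8391 0.0000 0.0000
67.7807 52.2653 31.5358 3.8400 0.0000 0.0000 0.0000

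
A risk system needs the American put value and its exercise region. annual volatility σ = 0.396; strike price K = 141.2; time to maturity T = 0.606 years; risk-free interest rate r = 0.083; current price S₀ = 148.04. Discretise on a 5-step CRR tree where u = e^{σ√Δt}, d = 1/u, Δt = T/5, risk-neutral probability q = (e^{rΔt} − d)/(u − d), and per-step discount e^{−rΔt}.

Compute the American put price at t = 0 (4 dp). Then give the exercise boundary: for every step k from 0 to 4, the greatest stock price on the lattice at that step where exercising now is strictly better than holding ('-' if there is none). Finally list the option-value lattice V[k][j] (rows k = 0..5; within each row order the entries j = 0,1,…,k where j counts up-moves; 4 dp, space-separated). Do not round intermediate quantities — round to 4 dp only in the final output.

Δt=0.12120  u=1.14782  d=0.87122  q=0.50214  discount=0.98999
step 5 (expiry): payoffs max(K−S,0) = 66.8957 43.3051 12.2248 0.0000 0.0000 0.0000
step 4: (k=4,j=0): S=85.2879, (K−S)⁺=55.9121, hold=54.4988 ⇒ V=55.9121 exercise | (k=4,j=1): S=112.3655, (K−S)⁺=28.8345, hold=27.4212 ⇒ V=28.8345 exercise | (k=4,j=2): S=148.0400, (K−S)⁺=0.0000, hold=6.0253 ⇒ V=6.0253 continue | (k=4,j=3): S=195.0406, (K−S)⁺=0.0000, hold=0.0000 ⇒ V=0.0000 continue | (k=4,j=4): S=256.9632, (K−S)⁺=0.0000, hold=0.0000 ⇒ V=0.0000 continue  boundary S*=112.3655
step 3: (k=3,j=0): S=97.8949, (K−S)⁺=43.3051, hold=41.8918 ⇒ V=43.3051 exercise | (k=3,j=1): S=128.9752, (K−S)⁺=12.2248, hold=17.2071 ⇒ V=17.2071 continue | (k=3,j=2): S=169.9230, (K−S)⁺=0.0000, hold=2.9697 ⇒ V=2.9697 continue | (k=3,j=3): S=223.8711, (K−S)⁺=0.0000, hold=0.0000 ⇒ V=0.0000 continue  boundary S*=97.8949
step 2: (k=2,j=0): S=112.3655, (K−S)⁺=28.8345, hold=29.8979 ⇒ V=29.8979 continue | (k=2,j=1): S=148.0400, (K−S)⁺=0.0000, hold=9.9573 ⇒ V=9.9573 continue | (k=2,j=2): S=195.0406, (K−S)⁺=0.0000, hold=1.4637 ⇒ V=1.4637 continue  boundary S*=-
step 1: (k=1,j=0): S=128.9752, (K−S)⁺=12.2248, hold=19.6859 ⇒ V=19.6859 continue | (k=1,j=1): S=169.9230, (K−S)⁺=0.0000, hold=5.6353 ⇒ V=5.6353 continue  boundary S*=-
step 0: (k=0,j=0): S=148.0400, (K−S)⁺=0.0000, hold=12.5041 ⇒ V=12.5041 continue  boundary S*=-

price = 12.5041
boundary = - - - 97.8949 112.3655
tree:
12.5041
19.6859 5.6353
29.8979 9.9573 1.4637
43.3051 17.2071 2.9697 0.0000
55.9121 28.8345 6.0253 0.0000 0.0000
66.8957 43.3051 12.2248 0.0000 0.0000 0.0000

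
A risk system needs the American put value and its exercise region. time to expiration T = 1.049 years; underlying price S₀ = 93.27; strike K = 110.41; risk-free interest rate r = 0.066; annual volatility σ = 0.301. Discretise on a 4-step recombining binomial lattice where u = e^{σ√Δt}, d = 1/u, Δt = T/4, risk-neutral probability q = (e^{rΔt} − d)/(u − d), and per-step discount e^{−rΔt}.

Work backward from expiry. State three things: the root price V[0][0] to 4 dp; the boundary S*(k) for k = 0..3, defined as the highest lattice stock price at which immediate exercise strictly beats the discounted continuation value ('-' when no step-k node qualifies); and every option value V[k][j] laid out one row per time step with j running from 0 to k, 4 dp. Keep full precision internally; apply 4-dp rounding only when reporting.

price = 19.9081
boundary = - 79.9463 68.5259 79.9463
tree:
19.9081
30.4637 10.7551
41.8841 18.5669 3.8474
51.6730 30.4637 8.1206 0.0000
60.0637 41.8841 17.1400 0.0000 0.0000

params: Δt=0.26225 u=1.16666 d=0.85715 q=0.51795 e^(-rΔt)=0.98284
t_4 payoffs: 60.0637 41.8841 17.1400 0.0000 0.0000
t_3: node(3,0) S=58.7370 payoff=51.6730 vs cont=49.7785 → 51.6730 [stop]  node(3,1) S=79.9463 payoff=30.4637 vs cont=28.5691 → 30.4637 [stop]  node(3,2) S=108.8142 payoff=1.5958 vs cont=8.1206 → 8.1206 [wait]  node(3,3) S=148.1060 payoff=0.0000 vs cont=0.0000 → 0.0000 [wait]  ⇒ S*(3)=79.9463
t_2: node(2,0) S=68.5259 payoff=41.8841 vs cont=39.9895 → 41.8841 [stop]  node(2,1) S=93.2700 payoff=17.1400 vs cont=18.5669 → 18.5669 [wait]  node(2,2) S=126.9489 payoff=0.0000 vs cont=3.8474 → 3.8474 [wait]  ⇒ S*(2)=68.5259
t_1: node(1,0) S=79.9463 payoff=30.4637 vs cont=29.2955 → 30.4637 [stop]  node(1,1) S=108.8142 payoff=1.5958 vs cont=10.7551 → 10.7551 [wait]  ⇒ S*(1)=79.9463
t_0: node(0,0) S=93.2700 payoff=17.1400 vs cont=19.9081 → 19.9081 [wait]  ⇒ S*(0)=-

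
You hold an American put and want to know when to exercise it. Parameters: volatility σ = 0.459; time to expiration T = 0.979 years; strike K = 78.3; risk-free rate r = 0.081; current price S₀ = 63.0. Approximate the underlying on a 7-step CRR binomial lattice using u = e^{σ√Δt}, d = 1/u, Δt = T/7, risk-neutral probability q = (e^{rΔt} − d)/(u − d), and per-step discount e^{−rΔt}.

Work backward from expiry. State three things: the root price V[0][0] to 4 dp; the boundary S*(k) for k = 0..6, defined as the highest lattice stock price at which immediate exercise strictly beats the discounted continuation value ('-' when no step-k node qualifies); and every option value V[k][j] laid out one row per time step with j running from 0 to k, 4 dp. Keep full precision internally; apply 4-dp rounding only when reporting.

price = 18.8899
boundary = - - 44.6934 53.0630 44.6934 53.0630 63.0000
tree:
18.8899
25.6435 12.3055
33.6066 17.9585 6.7129
40.6561 25.2370 10.8069 2.6114
46.5936 33.6066 16.8731 4.7496 0.4485
51.5947 40.6561 25.2370 8.5675 0.8898 0.0000
55.8069 46.5936 33.6066 15.3000 1.7652 0.0000 0.0000
59.3547 51.5947 40.6561 25.2370 3.5021 0.0000 0.0000 0.0000

Δt=0.13986, u=1.18727, d=0.84227, q=0.49021, disc=e^(-rΔt)=0.98874
k=7 terminal: V=max(K-S,0) → 59.3547 51.5947 40.6561 25.2370 3.5021 0.0000 0.0000 0.0000
k=6: j=0 S=22.4931 intr=55.8069 cont=54.9249 V=55.8069[EX]; j=1 S=31.7064 intr=46.5936 cont=45.7116 V=46.5936[EX]; j=2 S=44.6934 intr=33.6066 cont=32.7246 V=33.6066[EX]; j=3 S=63.0000 intr=15.3000 cont=14.4180 V=15.3000[EX]; j=4 S=88.8051 intr=0.0000 cont=1.7652 V=1.7652[hold]; j=5 S=125.1800 intr=0.0000 cont=0.0000 V=0.0000[hold]; j=6 S=176.4542 intr=0.0000 cont=0.0000 V=0.0000[hold]  S*(6)=63.0000
k=5: j=0 S=26.7053 intr=51.5947 cont=50.7127 V=51.5947[EX]; j=1 S=37.6439 intr=40.6561 cont=39.7741 V=40.6561[EX]; j=2 S=53.0630 intr=25.2370 cont=24.3550 V=25.2370[EX]; j=3 S=74.7979 intr=3.5021 cont=8.5675 V=8.5675[hold]; j=4 S=105.4354 intr=0.0000 cont=0.8898 V=0.8898[hold]; j=5 S=148.6221 intr=0.0000 cont=0.0000 V=0.0000[hold]  S*(5)=53.0630
k=4: j=0 S=31.7064 intr=46.5936 cont=45.7116 V=46.5936[EX]; j=1 S=44.6934 intr=33.6066 cont=32.7246 V=33.6066[EX]; j=2 S=63.0000 intr=15.3000 cont=16.8731 V=16.8731[hold]; j=3 S=88.8051 intr=0.0000 cont=4.7496 V=4.7496[hold]; j=4 S=125.1800 intr=0.0000 cont=0.4485 V=0.4485[hold]  S*(4)=44.6934
k=3: j=0 S=37.6439 intr=40.6561 cont=39.7741 V=40.6561[EX]; j=1 S=53.0630 intr=25.2370 cont=25.1174 V=25.2370[EX]; j=2 S=74.7979 intr=3.5021 cont=10.8069 V=10.8069[hold]; j=3 S=105.4354 intr=0.0000 cont=2.6114 V=2.6114[hold]  S*(3)=53.0630
k=2: j=0 S=44.6934 intr=33.6066 cont=32.7246 V=33.6066[EX]; j=1 S=63.0000 intr=15.3000 cont=17.9585 V=17.9585[hold]; j=2 S=88.8051 intr=0.0000 cont=6.7129 V=6.7129[hold]  S*(2)=44.6934
k=1: j=0 S=53.0630 intr=25.2370 cont=25.6435 V=25.6435[hold]; j=1 S=74.7979 intr=3.5021 cont=12.3055 V=12.3055[hold]  S*(1)=-
k=0: j=0 S=63.0000 intr=15.3000 cont=18.8899 V=18.8899[hold]  S*(0)=-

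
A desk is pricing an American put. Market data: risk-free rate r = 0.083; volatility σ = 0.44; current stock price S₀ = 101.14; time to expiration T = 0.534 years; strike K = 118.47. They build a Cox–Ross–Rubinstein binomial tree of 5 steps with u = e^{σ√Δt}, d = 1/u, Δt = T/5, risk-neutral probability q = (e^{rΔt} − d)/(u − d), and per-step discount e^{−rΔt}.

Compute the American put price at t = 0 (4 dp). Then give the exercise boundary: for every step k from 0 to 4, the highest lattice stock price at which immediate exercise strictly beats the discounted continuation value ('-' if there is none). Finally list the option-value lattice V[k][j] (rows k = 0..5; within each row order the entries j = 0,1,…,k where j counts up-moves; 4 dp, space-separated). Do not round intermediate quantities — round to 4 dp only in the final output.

price = 21.6032
boundary = - - 75.8623 87.5940 101.1400
tree:
21.6032
31.0988 12.3032
42.6077 19.9152 4.7578
52.7682 30.8760 9.0898 0.4233
61.5679 42.6077 17.3300 0.8456 0.0000
69.1889 52.7682 30.8760 1.6892 0.0000 0.0000

params: Δt=0.10680 u=1.15465 d=0.86607 q=0.49497 e^(-rΔt)=0.99117
t_5 payoffs: 69.1889 52.7682 30.8760 1.6892 0.0000 0.0000
t_4: node(4,0) S=56.9021 payoff=61.5679 vs cont=60.5223 → 61.5679 [stop]  node(4,1) S=75.8623 payoff=42.6077 vs cont=41.5622 → 42.6077 [stop]  node(4,2) S=101.1400 payoff=17.3300 vs cont=16.2845 → 17.3300 [stop]  node(4,3) S=134.8404 payoff=0.0000 vs cont=0.8456 → 0.8456 [wait]  node(4,4) S=179.7700 payoff=0.0000 vs cont=0.0000 → 0.0000 [wait]  ⇒ S*(4)=101.1400
t_3: node(3,0) S=65.7018 payoff=52.7682 vs cont=51.7227 → 52.7682 [stop]  node(3,1) S=87.5940 payoff=30.8760 vs cont=29.8305 → 30.8760 [stop]  node(3,2) S=116.7808 payoff=1.6892 vs cont=9.0898 → 9.0898 [wait]  node(3,3) S=155.6929 payoff=0.0000 vs cont=0.4233 → 0.4233 [wait]  ⇒ S*(3)=87.5940
t_2: node(2,0) S=75.8623 payoff=42.6077 vs cont=41.5622 → 42.6077 [stop]  node(2,1) S=101.1400 payoff=17.3300 vs cont=19.9152 → 19.9152 [wait]  node(2,2) S=134.8404 payoff=0.0000 vs cont=4.7578 → 4.7578 [wait]  ⇒ S*(2)=75.8623
t_1: node(1,0) S=87.5940 payoff=30.8760 vs cont=31.0988 → 31.0988 [wait]  node(1,1) S=116.7808 payoff=1.6892 vs cont=12.3032 → 12.3032 [wait]  ⇒ S*(1)=-
t_0: node(0,0) S=101.1400 payoff=17.3300 vs cont=21.6032 → 21.6032 [wait]  ⇒ S*(0)=-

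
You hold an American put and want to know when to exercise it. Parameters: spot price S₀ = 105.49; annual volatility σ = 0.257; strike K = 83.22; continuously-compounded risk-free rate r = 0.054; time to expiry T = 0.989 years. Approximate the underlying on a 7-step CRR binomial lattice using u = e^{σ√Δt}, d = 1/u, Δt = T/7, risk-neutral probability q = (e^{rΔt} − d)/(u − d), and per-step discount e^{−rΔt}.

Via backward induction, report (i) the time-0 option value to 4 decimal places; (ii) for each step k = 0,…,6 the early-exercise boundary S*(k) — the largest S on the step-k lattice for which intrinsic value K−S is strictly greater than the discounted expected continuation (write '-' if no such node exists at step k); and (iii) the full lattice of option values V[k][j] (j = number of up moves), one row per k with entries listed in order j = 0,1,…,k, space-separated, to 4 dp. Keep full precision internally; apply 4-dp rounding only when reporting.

Δt=0.14129, u=1.10142, d=0.90792, q=0.51545, disc=e^(-rΔt)=0.99240
k=7 terminal: V=max(K-S,0) → 29.5739 18.1404 4.2702 0.0000 0.0000 0.0000 0.0000 0.0000
k=6: j=0 S=59.0869 intr=24.1331 cont=23.5006 V=24.1331[EX]; j=1 S=71.6800 intr=11.5400 cont=10.9075 V=11.5400[EX]; j=2 S=86.9570 intr=0.0000 cont=2.0534 V=2.0534[hold]; j=3 S=105.4900 intr=0.0000 cont=0.0000 V=0.0000[hold]; j=4 S=127.9729 intr=0.0000 cont=0.0000 V=0.0000[hold]; j=5 S=155.2475 intr=0.0000 cont=0.0000 V=0.0000[hold]; j=6 S=188.3351 intr=0.0000 cont=0.0000 V=0.0000[hold]  S*(6)=71.6800
k=5: j=0 S=65.0796 intr=18.1404 cont=17.5079 V=18.1404[EX]; j=1 S=78.9498 intr=4.2702 cont=6.5996 V=6.5996[hold]; j=2 S=95.7763 intr=0.0000 cont=0.9874 V=0.9874[hold]; j=3 S=116.1889 intr=0.0000 cont=0.0000 V=0.0000[hold]; j=4 S=140.9520 intr=0.0000 cont=0.0000 V=0.0000[hold]; j=5 S=170.9929 intr=0.0000 cont=0.0000 V=0.0000[hold]  S*(5)=65.0796
k=4: j=0 S=71.6800 intr=11.5400 cont=12.0991 V=12.0991[hold]; j=1 S=86.9570 intr=0.0000 cont=3.6786 V=3.6786[hold]; j=2 S=105.4900 intr=0.0000 cont=0.4748 V=0.4748[hold]; j=3 S=127.9729 intr=0.0000 cont=0.0000 V=0.0000[hold]; j=4 S=155.2475 intr=0.0000 cont=0.0000 V=0.0000[hold]  S*(4)=-
k=3: j=0 S=78.9498 intr=4.2702 cont=7.6998 V=7.6998[hold]; j=1 S=95.7763 intr=0.0000 cont=2.0118 V=2.0118[hold]; j=2 S=116.1889 intr=0.0000 cont=0.2283 V=0.2283[hold]; j=3 S=140.9520 intr=0.0000 cont=0.0000 V=0.0000[hold]  S*(3)=-
k=2: j=0 S=86.9570 intr=0.0000 cont=4.7317 V=4.7317[hold]; j=1 S=105.4900 intr=0.0000 cont=1.0842 V=1.0842[hold]; j=2 S=127.9729 intr=0.0000 cont=0.1098 V=0.1098[hold]  S*(2)=-
k=1: j=0 S=95.7763 intr=0.0000 cont=2.8300 V=2.8300[hold]; j=1 S=116.1889 intr=0.0000 cont=0.5775 V=0.5775[hold]  S*(1)=-
k=0: j=0 S=105.4900 intr=0.0000 cont=1.6563 V=1.6563[hold]  S*(0)=-

price = 1.6563
boundary = - - - - - 65.0796 71.6800
tree:
1.6563
2.8300 0.5775
4.7317 1.0842 0.1098
7.6998 2.0118 0.2283 0.0000
12.0991 3.6786 0.4748 0.0000 0.0000
18.1404 6.5996 0.9874 0.0000 0.0000 0.0000
24.1331 11.5400 2.0534 0.0000 0.0000 0.0000 0.0000
29.5739 18.1404 4.2702 0.0000 0.0000 0.0000 0.0000 0.0000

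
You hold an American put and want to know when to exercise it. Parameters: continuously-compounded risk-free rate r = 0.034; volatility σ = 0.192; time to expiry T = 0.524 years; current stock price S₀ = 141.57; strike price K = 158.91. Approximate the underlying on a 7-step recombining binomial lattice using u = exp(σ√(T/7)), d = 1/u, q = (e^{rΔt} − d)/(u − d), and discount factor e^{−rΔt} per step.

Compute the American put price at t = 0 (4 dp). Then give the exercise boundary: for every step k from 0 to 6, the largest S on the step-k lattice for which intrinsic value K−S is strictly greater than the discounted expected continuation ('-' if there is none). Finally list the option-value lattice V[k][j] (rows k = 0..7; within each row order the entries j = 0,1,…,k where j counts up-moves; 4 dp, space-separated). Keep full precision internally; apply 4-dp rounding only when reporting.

Δt=0.07486  u=1.05394  d=0.94882  q=0.51111  discount=0.99746
step 7 (expiry): payoffs max(K−S,0) = 60.8994 50.0418 37.9814 24.5849 9.7043 0.0000 0.0000 0.0000
step 6: (k=6,j=0): S=103.2968, (K−S)⁺=55.6132, hold=55.2092 ⇒ V=55.6132 exercise | (k=6,j=1): S=114.7401, (K−S)⁺=44.1699, hold=43.7660 ⇒ V=44.1699 exercise | (k=6,j=2): S=127.4510, (K−S)⁺=31.4590, hold=31.0551 ⇒ V=31.4590 exercise | (k=6,j=3): S=141.5700, (K−S)⁺=17.3400, hold=16.9361 ⇒ V=17.3400 exercise | (k=6,j=4): S=157.2531, (K−S)⁺=1.6569, hold=4.7323 ⇒ V=4.7323 continue | (k=6,j=5): S=174.6736, (K−S)⁺=0.0000, hold=0.0000 ⇒ V=0.0000 continue | (k=6,j=6): S=194.0240, (K−S)⁺=0.0000, hold=0.0000 ⇒ V=0.0000 continue  boundary S*=141.5700
step 5: (k=5,j=0): S=108.8682, (K−S)⁺=50.0418, hold=49.6379 ⇒ V=50.0418 exercise | (k=5,j=1): S=120.9286, (K−S)⁺=37.9814, hold=37.5774 ⇒ V=37.9814 exercise | (k=5,j=2): S=134.3251, (K−S)⁺=24.5849, hold=24.1810 ⇒ V=24.5849 exercise | (k=5,j=3): S=149.2057, (K−S)⁺=9.7043, hold=10.8683 ⇒ V=10.8683 continue | (k=5,j=4): S=165.7347, (K−S)⁺=0.0000, hold=2.3076 ⇒ V=2.3076 continue | (k=5,j=5): S=184.0948, (K−S)⁺=0.0000, hold=0.0000 ⇒ V=0.0000 continue  boundary S*=134.3251
step 4: (k=4,j=0): S=114.7401, (K−S)⁺=44.1699, hold=43.7660 ⇒ V=44.1699 exercise | (k=4,j=1): S=127.4510, (K−S)⁺=31.4590, hold=31.0551 ⇒ V=31.4590 exercise | (k=4,j=2): S=141.5700, (K−S)⁺=17.3400, hold=17.5295 ⇒ V=17.5295 continue | (k=4,j=3): S=157.2531, (K−S)⁺=1.6569, hold=6.4763 ⇒ V=6.4763 continue | (k=4,j=4): S=174.6736, (K−S)⁺=0.0000, hold=1.1253 ⇒ V=1.1253 continue  boundary S*=127.4510
step 3: (k=3,j=0): S=120.9286, (K−S)⁺=37.9814, hold=37.5774 ⇒ V=37.9814 exercise | (k=3,j=1): S=134.3251, (K−S)⁺=24.5849, hold=24.2776 ⇒ V=24.5849 exercise | (k=3,j=2): S=149.2057, (K−S)⁺=9.7043, hold=11.8498 ⇒ V=11.8498 continue | (k=3,j=3): S=165.7347, (K−S)⁺=0.0000, hold=3.7318 ⇒ V=3.7318 continue  boundary S*=134.3251
step 2: (k=2,j=0): S=127.4510, (K−S)⁺=31.4590, hold=31.0551 ⇒ V=31.4590 exercise | (k=2,j=1): S=141.5700, (K−S)⁺=17.3400, hold=18.0299 ⇒ V=18.0299 continue | (k=2,j=2): S=157.2531, (K−S)⁺=1.6569, hold=7.6810 ⇒ V=7.6810 continue  boundary S*=127.4510
step 1: (k=1,j=0): S=134.3251, (K−S)⁺=24.5849, hold=24.5327 ⇒ V=24.5849 exercise | (k=1,j=1): S=149.2057, (K−S)⁺=9.7043, hold=12.7080 ⇒ V=12.7080 continue  boundary S*=134.3251
step 0: (k=0,j=0): S=141.5700, (K−S)⁺=17.3400, hold=18.4674 ⇒ V=18.4674 continue  boundary S*=-

price = 18.4674
boundary = - 134.3251 127.4510 134.3251 127.4510 134.3251 141.5700
tree:
18.4674
24.5849 12.7080
31.4590 18.0299 7.6810
37.9814 24.5849 11.8498 3.7318
44.1699 31.4590 17.5295 6.4763 1.1253
50.0418 37.9814 24.5849 10.8683 2.3076 0.0000
55.6132 44.1699 31.4590 17.3400 4.7323 0.0000 0.0000
60.8994 50.0418 37.9814 24.5849 9.7043 0.0000 0.0000 0.0000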